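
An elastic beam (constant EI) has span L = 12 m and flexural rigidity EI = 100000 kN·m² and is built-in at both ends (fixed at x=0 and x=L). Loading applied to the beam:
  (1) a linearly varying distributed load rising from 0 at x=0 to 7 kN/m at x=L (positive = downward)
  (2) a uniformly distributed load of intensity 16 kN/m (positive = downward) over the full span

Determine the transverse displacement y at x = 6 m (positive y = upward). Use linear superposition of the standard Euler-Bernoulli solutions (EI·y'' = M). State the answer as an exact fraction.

Load 1 — triangular load w₀=7 kN/m (0→w₀ over full span):
  y_1 = -w₀x²(L-x)²(x+2L)/(120LEI) = -7·6²·(12-6)²·(6+2·12)/(120·12·100000) = -189/100000 m
Load 2 — uniform load w=16 kN/m over full span:
  y_2 = -wx²(L-x)²/(24EI) = -16·6²·(12-6)²/(24·100000) = -27/3125 m
Superposition: y = Σ y_i = -1053/100000 m ≈ -0.010530 m

y(6) = -1053/100000 m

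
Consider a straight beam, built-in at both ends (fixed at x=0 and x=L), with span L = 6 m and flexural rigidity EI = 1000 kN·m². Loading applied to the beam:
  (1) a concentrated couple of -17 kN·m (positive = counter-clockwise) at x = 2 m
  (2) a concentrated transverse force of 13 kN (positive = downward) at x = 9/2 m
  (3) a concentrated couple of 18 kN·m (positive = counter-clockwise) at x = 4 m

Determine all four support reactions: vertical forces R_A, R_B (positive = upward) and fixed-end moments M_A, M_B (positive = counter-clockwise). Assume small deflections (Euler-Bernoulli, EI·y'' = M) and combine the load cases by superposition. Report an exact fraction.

Load 1 — applied couple M₀=-17 kN·m at a=2 m (b=L-a=4):
  R_A = 6M₀ab/L³ = 6·(-17)·2·4/6³ = -34/9 kN
  M_A = M₀b(2a-b)/L² = (-17)·4·(2·2-4)/6² = 0 kN·m
  R_B = -6M₀ab/L³ = -6·(-17)·2·4/6³ = 34/9 kN
  M_B = M₀a(2b-a)/L² = (-17)·2·(2·4-2)/6² = -17/3 kN·m
Load 2 — point force P=13 kN at a=9/2 m (b=L-a=3/2):
  R_A = Pb²(3a+b)/L³ = 13·(3/2)²·(3·(9/2)+(3/2))/6³ = 65/32 kN
  M_A = Pab²/L² = 13·(9/2)·(3/2)²/6² = 117/32 kN·m
  R_B = Pa²(a+3b)/L³ = 13·(9/2)²·((9/2)+3·(3/2))/6³ = 351/32 kN
  M_B = -Pa²b/L² = -13·(9/2)²·(3/2)/6² = -351/32 kN·m
Load 3 — applied couple M₀=18 kN·m at a=4 m (b=L-a=2):
  R_A = 6M₀ab/L³ = 6·18·4·2/6³ = 4 kN
  M_A = M₀b(2a-b)/L² = 18·2·(2·4-2)/6² = 6 kN·m
  R_B = -6M₀ab/L³ = -6·18·4·2/6³ = -4 kN
  M_B = M₀a(2b-a)/L² = 18·4·(2·2-4)/6² = 0 kN·m
Superposition: R_A = 649/288 kN, M_A = 309/32 kN·m, R_B = 3095/288 kN, M_B = -1597/96 kN·m

R_A = 649/288 kN, M_A = 309/32 kN·m, R_B = 3095/288 kN, M_B = -1597/96 kN·m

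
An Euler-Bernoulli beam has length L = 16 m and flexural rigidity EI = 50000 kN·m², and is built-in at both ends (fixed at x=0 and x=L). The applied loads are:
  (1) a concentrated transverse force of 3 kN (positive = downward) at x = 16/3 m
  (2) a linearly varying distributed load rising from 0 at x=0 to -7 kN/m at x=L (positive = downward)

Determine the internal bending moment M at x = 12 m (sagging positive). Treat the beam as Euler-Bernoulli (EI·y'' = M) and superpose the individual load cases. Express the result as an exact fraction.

M(12) = -734/45 kN·m

Load 1 — point force P=3 kN at a=16/3 m (b=L-a=32/3):
  M_1 = Pa²(a+3b)(L-x)/L³ - Pa²b/L²  [x>a] = 3·(16/3)²·((16/3)+3·(32/3))·(16-12)/16³ - 3·(16/3)²·(32/3)/16² = -4/9 kN·m
Load 2 — triangular load w₀=-7 kN/m (0→w₀ over full span):
  M_2 = 3w₀Lx/20 - w₀L²/30 - w₀x³/(6L) = 3·(-7)·16·12/20 - (-7)·16²/30 - (-7)·12³/(6·16) = -238/15 kN·m
Superposition: M = Σ M_i = -734/45 kN·m ≈ -16.311111 kN·m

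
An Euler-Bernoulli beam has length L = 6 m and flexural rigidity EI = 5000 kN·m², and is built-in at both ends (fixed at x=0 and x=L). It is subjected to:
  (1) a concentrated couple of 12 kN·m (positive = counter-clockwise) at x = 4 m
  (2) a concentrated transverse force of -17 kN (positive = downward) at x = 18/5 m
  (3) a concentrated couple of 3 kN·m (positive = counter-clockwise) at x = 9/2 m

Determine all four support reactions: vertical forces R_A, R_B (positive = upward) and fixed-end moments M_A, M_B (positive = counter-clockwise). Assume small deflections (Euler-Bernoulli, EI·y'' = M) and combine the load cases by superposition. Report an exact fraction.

R_A = -16529/6000 kN, M_A = -9709/2000 kN·m, R_B = -85471/6000 kN, M_B = 28251/2000 kN·m

Load 1 — applied couple M₀=12 kN·m at a=4 m (b=L-a=2):
  R_A = 6M₀ab/L³ = 6·12·4·2/6³ = 8/3 kN
  M_A = M₀b(2a-b)/L² = 12·2·(2·4-2)/6² = 4 kN·m
  R_B = -6M₀ab/L³ = -6·12·4·2/6³ = -8/3 kN
  M_B = M₀a(2b-a)/L² = 12·4·(2·2-4)/6² = 0 kN·m
Load 2 — point force P=-17 kN at a=18/5 m (b=L-a=12/5):
  R_A = Pb²(3a+b)/L³ = (-17)·(12/5)²·(3·(18/5)+(12/5))/6³ = -748/125 kN
  M_A = Pab²/L² = (-17)·(18/5)·(12/5)²/6² = -1224/125 kN·m
  R_B = Pa²(a+3b)/L³ = (-17)·(18/5)²·((18/5)+3·(12/5))/6³ = -1377/125 kN
  M_B = -Pa²b/L² = -(-17)·(18/5)²·(12/5)/6² = 1836/125 kN·m
Load 3 — applied couple M₀=3 kN·m at a=9/2 m (b=L-a=3/2):
  R_A = 6M₀ab/L³ = 6·3·(9/2)·(3/2)/6³ = 9/16 kN
  M_A = M₀b(2a-b)/L² = 3·(3/2)·(2·(9/2)-(3/2))/6² = 15/16 kN·m
  R_B = -6M₀ab/L³ = -6·3·(9/2)·(3/2)/6³ = -9/16 kN
  M_B = M₀a(2b-a)/L² = 3·(9/2)·(2·(3/2)-(9/2))/6² = -9/16 kN·m
Superposition: R_A = -16529/6000 kN, M_A = -9709/2000 kN·m, R_B = -85471/6000 kN, M_B = 28251/2000 kN·m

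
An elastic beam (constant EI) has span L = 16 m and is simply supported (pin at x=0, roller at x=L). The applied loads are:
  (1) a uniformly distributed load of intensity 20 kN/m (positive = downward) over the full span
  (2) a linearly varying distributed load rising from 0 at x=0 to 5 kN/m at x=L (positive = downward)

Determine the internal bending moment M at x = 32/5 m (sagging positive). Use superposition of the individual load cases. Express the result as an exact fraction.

M(32/5) = 17152/25 kN·m

Load 1 — uniform load w=20 kN/m over full span:
  M_1 = wx(L-x)/2 = 20·(32/5)·(16-(32/5))/2 = 3072/5 kN·m
Load 2 — triangular load w₀=5 kN/m (0→w₀ over full span):
  M_2 = w₀Lx/6 - w₀x³/(6L) = 5·16·(32/5)/6 - 5·(32/5)³/(6·16) = 1792/25 kN·m
Superposition: M = Σ M_i = 17152/25 kN·m ≈ 686.080000 kN·m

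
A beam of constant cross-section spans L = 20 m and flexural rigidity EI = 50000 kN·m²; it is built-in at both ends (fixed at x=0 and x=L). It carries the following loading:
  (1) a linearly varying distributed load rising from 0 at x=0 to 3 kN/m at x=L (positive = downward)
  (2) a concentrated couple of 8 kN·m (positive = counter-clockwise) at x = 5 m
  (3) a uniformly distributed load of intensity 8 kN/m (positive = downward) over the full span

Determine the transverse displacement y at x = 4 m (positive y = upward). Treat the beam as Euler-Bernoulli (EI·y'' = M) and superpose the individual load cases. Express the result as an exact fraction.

Load 1 — triangular load w₀=3 kN/m (0→w₀ over full span):
  y_1 = -w₀x²(L-x)²(x+2L)/(120LEI) = -3·4²·(20-4)²·(4+2·20)/(120·20·50000) = -352/78125 m
Load 2 — applied couple M₀=8 kN·m at a=5 m (b=L-a=15):
  y_2 = (R_Ax³/6 - M_Ax²/2)/EI  [x≤a] with R_A=9/20, M_A=-3/2 = ((9/20)·4³/6 - (-3/2)·4²/2)/50000 = 21/62500 m
Load 3 — uniform load w=8 kN/m over full span:
  y_3 = -wx²(L-x)²/(24EI) = -8·4²·(20-4)²/(24·50000) = -256/9375 m
Superposition: y = Σ y_i = -29509/937500 m ≈ -0.031476 m

y(4) = -29509/937500 m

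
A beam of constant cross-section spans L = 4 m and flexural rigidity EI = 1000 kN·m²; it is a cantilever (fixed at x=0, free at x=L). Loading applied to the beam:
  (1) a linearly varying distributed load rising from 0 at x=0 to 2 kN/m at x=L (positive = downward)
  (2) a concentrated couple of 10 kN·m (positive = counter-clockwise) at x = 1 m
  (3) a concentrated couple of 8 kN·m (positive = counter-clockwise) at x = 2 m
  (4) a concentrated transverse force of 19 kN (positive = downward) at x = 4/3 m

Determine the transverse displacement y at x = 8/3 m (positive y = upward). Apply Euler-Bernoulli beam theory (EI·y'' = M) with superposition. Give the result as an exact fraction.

y(8/3) = -54833/3645000 m

Load 1 — triangular load w₀=2 kN/m (0→w₀ over full span):
  y_1 = (w₀Lx³/12-w₀L²x²/6-w₀x⁵/(120L))/EI = (2·4·(8/3)³/12-2·4²·(8/3)²/6-2·(8/3)⁵/(120·4))/1000 = -11776/455625 m
Load 2 — applied couple M₀=10 kN·m at a=1 m (b=L-a=3):
  y_2 = M₀a(2x-a)/(2EI)  [x>a] = 10·1·(2·(8/3)-1)/(2·1000) = 13/600 m
Load 3 — applied couple M₀=8 kN·m at a=2 m (b=L-a=2):
  y_3 = M₀a(2x-a)/(2EI)  [x>a] = 8·2·(2·(8/3)-2)/(2·1000) = 2/75 m
Load 4 — point force P=19 kN at a=4/3 m (b=L-a=8/3):
  y_4 = -Pa²(3x-a)/(6EI)  [x>a] = -19·(4/3)²·(3·(8/3)-(4/3))/(6·1000) = -76/2025 m
Superposition: y = Σ y_i = -54833/3645000 m ≈ -0.015043 m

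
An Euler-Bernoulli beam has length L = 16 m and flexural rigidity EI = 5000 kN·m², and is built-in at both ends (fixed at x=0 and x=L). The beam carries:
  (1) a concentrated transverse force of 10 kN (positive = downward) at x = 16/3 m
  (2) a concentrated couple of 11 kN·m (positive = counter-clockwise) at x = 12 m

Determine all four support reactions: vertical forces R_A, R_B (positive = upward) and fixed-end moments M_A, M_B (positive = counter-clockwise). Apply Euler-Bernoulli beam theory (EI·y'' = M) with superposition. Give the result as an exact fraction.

R_A = 28273/3456 kN, M_A = 11725/432 kN·m, R_B = 6287/3456 kN, M_B = -6011/432 kN·m

Load 1 — point force P=10 kN at a=16/3 m (b=L-a=32/3):
  R_A = Pb²(3a+b)/L³ = 10·(32/3)²·(3·(16/3)+(32/3))/16³ = 200/27 kN
  M_A = Pab²/L² = 10·(16/3)·(32/3)²/16² = 640/27 kN·m
  R_B = Pa²(a+3b)/L³ = 10·(16/3)²·((16/3)+3·(32/3))/16³ = 70/27 kN
  M_B = -Pa²b/L² = -10·(16/3)²·(32/3)/16² = -320/27 kN·m
Load 2 — applied couple M₀=11 kN·m at a=12 m (b=L-a=4):
  R_A = 6M₀ab/L³ = 6·11·12·4/16³ = 99/128 kN
  M_A = M₀b(2a-b)/L² = 11·4·(2·12-4)/16² = 55/16 kN·m
  R_B = -6M₀ab/L³ = -6·11·12·4/16³ = -99/128 kN
  M_B = M₀a(2b-a)/L² = 11·12·(2·4-12)/16² = -33/16 kN·m
Superposition: R_A = 28273/3456 kN, M_A = 11725/432 kN·m, R_B = 6287/3456 kN, M_B = -6011/432 kN·m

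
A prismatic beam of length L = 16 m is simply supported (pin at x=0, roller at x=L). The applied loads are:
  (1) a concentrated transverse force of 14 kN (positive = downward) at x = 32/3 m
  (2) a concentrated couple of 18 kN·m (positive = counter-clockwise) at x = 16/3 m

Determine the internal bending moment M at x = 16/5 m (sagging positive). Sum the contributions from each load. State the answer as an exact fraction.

M(16/5) = 278/15 kN·m

Load 1 — point force P=14 kN at a=32/3 m (b=L-a=16/3):
  M_1 = Pbx/L  [x≤a] = 14·(16/3)·(16/5)/16 = 224/15 kN·m
Load 2 — applied couple M₀=18 kN·m at a=16/3 m (b=L-a=32/3):
  M_2 = M₀x/L  [x≤a] = 18·(16/5)/16 = 18/5 kN·m
Superposition: M = Σ M_i = 278/15 kN·m ≈ 18.533333 kN·m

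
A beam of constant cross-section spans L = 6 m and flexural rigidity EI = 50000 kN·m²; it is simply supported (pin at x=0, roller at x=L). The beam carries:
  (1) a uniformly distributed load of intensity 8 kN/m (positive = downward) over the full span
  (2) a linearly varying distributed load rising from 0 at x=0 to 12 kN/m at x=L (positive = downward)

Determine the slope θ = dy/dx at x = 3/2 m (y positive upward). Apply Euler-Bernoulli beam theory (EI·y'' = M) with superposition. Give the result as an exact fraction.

Load 1 — uniform load w=8 kN/m over full span:
  θ_1 = -w(L³-6Lx²+4x³)/(24EI) = -8·(6³-6·6·(3/2)²+4·(3/2)³)/(24·50000) = -99/100000 rad
Load 2 — triangular load w₀=12 kN/m (0→w₀ over full span):
  θ_2 = -w₀(7L⁴-30L²x²+15x⁴)/(360LEI) = -12·(7·6⁴-30·6²·(3/2)²+15·(3/2)⁴)/(360·6·50000) = -11943/16000000 rad
Superposition: θ = Σ θ_i = -27783/16000000 rad ≈ -0.001736 rad

θ(3/2) = -27783/16000000 rad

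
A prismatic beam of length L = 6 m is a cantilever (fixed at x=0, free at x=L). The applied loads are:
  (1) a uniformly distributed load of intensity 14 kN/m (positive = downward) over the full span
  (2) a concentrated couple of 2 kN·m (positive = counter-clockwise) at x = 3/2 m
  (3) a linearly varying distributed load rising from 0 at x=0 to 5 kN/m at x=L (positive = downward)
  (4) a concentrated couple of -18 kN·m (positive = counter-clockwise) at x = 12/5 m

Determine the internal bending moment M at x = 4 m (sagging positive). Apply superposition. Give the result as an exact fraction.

M(4) = -332/9 kN·m

Load 1 — uniform load w=14 kN/m over full span:
  M_1 = -w(L-x)²/2 = -14·(6-4)²/2 = -28 kN·m
Load 2 — applied couple M₀=2 kN·m at a=3/2 m (b=L-a=9/2):
  M_2 = 0  [x>a] = 0 kN·m
Load 3 — triangular load w₀=5 kN/m (0→w₀ over full span):
  M_3 = w₀Lx/2 - w₀L²/3 - w₀x³/(6L) = 5·6·4/2 - 5·6²/3 - 5·4³/(6·6) = -80/9 kN·m
Load 4 — applied couple M₀=-18 kN·m at a=12/5 m (b=L-a=18/5):
  M_4 = 0  [x>a] = 0 kN·m
Superposition: M = Σ M_i = -332/9 kN·m ≈ -36.888889 kN·m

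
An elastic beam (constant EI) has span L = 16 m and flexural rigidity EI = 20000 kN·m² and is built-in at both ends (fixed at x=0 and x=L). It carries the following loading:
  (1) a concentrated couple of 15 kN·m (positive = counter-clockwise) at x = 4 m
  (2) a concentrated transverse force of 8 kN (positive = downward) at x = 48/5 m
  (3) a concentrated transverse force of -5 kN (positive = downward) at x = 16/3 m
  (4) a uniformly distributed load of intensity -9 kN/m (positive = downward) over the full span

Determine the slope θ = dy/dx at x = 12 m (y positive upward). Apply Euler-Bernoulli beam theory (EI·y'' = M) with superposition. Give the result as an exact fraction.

Load 1 — applied couple M₀=15 kN·m at a=4 m (b=L-a=12):
  θ_1 = (R_Ax²/2 - M_Ax - M₀(x-a))/EI  [x>a] with R_A=135/128, M_A=-45/16 = ((135/128)·12²/2 - (-45/16)·12 - 15·(12-4))/20000 = -33/64000 rad
Load 2 — point force P=8 kN at a=48/5 m (b=L-a=32/5):
  θ_2 = Pa²(L-x)(2bL-(3b+a)(L-x))/(2L³EI)  [x>a] = 8·(48/5)²·(16-12)·(2·(32/5)·16-(3·(32/5)+(48/5))·(16-12))/(2·16³·20000) = 126/78125 rad
Load 3 — point force P=-5 kN at a=16/3 m (b=L-a=32/3):
  θ_3 = Pa²(L-x)(2bL-(3b+a)(L-x))/(2L³EI)  [x>a] = (-5)·(16/3)²·(16-12)·(2·(32/3)·16-(3·(32/3)+(16/3))·(16-12))/(2·16³·20000) = -1/1500 rad
Load 4 — uniform load w=-9 kN/m over full span:
  θ_4 = -wx(L-x)(L-2x)/(12EI) = -(-9)·12·(16-12)·(16-2·12)/(12·20000) = -9/625 rad
Superposition: θ = Σ θ_i = -1676339/120000000 rad ≈ -0.013969 rad

θ(12) = -1676339/120000000 rad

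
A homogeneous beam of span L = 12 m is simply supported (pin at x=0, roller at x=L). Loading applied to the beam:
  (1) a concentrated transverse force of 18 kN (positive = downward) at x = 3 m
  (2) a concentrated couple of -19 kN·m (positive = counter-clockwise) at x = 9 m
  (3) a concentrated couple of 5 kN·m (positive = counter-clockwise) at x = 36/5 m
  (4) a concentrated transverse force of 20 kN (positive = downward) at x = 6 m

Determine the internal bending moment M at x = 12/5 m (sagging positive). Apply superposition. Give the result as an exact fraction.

Load 1 — point force P=18 kN at a=3 m (b=L-a=9):
  M_1 = Pbx/L  [x≤a] = 18·9·(12/5)/12 = 162/5 kN·m
Load 2 — applied couple M₀=-19 kN·m at a=9 m (b=L-a=3):
  M_2 = M₀x/L  [x≤a] = (-19)·(12/5)/12 = -19/5 kN·m
Load 3 — applied couple M₀=5 kN·m at a=36/5 m (b=L-a=24/5):
  M_3 = M₀x/L  [x≤a] = 5·(12/5)/12 = 1 kN·m
Load 4 — point force P=20 kN at a=6 m (b=L-a=6):
  M_4 = Pbx/L  [x≤a] = 20·6·(12/5)/12 = 24 kN·m
Superposition: M = Σ M_i = 268/5 kN·m ≈ 53.600000 kN·m

M(12/5) = 268/5 kN·m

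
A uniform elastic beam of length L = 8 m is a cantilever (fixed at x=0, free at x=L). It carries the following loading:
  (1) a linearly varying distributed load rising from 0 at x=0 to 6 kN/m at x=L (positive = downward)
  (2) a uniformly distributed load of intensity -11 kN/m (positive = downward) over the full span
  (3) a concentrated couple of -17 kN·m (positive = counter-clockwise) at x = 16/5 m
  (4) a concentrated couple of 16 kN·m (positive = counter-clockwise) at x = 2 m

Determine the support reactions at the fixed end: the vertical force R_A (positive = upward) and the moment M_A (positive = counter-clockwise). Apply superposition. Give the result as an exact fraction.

R_A = -64 kN, M_A = -223 kN·m

Load 1 — triangular load w₀=6 kN/m (0→w₀ over full span):
  R_A = w₀L/2 = 6·8/2 = 24 kN
  M_A = w₀L²/3 = 6·8²/3 = 128 kN·m
Load 2 — uniform load w=-11 kN/m over full span:
  R_A = wL = (-11)·8 = -88 kN
  M_A = wL²/2 = (-11)·8²/2 = -352 kN·m
Load 3 — applied couple M₀=-17 kN·m at a=16/5 m (b=L-a=24/5):
  R_A = 0 kN
  M_A = -M₀ = -(-17) = 17 kN·m
Load 4 — applied couple M₀=16 kN·m at a=2 m (b=L-a=6):
  R_A = 0 kN
  M_A = -M₀ = -16 kN·m
Superposition: R_A = -64 kN, M_A = -223 kN·m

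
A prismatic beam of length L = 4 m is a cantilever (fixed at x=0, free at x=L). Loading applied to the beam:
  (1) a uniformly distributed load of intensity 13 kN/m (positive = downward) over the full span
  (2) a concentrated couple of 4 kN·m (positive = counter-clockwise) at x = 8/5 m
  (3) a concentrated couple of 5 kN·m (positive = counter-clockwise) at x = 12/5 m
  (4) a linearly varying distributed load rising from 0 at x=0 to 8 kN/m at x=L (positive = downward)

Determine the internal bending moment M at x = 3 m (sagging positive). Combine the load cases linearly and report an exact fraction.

Load 1 — uniform load w=13 kN/m over full span:
  M_1 = -w(L-x)²/2 = -13·(4-3)²/2 = -13/2 kN·m
Load 2 — applied couple M₀=4 kN·m at a=8/5 m (b=L-a=12/5):
  M_2 = 0  [x>a] = 0 kN·m
Load 3 — applied couple M₀=5 kN·m at a=12/5 m (b=L-a=8/5):
  M_3 = 0  [x>a] = 0 kN·m
Load 4 — triangular load w₀=8 kN/m (0→w₀ over full span):
  M_4 = w₀Lx/2 - w₀L²/3 - w₀x³/(6L) = 8·4·3/2 - 8·4²/3 - 8·3³/(6·4) = -11/3 kN·m
Superposition: M = Σ M_i = -61/6 kN·m ≈ -10.166667 kN·m

M(3) = -61/6 kN·m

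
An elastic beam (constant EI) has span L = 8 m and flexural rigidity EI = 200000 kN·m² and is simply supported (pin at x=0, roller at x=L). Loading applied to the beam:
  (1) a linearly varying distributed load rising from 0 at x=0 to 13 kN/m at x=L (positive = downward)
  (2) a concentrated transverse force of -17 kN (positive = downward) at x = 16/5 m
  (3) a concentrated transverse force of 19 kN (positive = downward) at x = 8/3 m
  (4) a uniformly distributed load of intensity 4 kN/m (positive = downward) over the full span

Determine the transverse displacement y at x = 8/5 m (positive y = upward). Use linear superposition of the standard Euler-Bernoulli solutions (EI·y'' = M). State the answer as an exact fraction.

y(8/5) = -6507908/3955078125 m

Load 1 — triangular load w₀=13 kN/m (0→w₀ over full span):
  y_1 = -w₀x(7L⁴-10L²x²+3x⁴)/(360LEI) = -13·(8/5)·(7·8⁴-10·8²·(8/5)²+3·(8/5)⁴)/(360·8·200000) = -143104/146484375 m
Load 2 — point force P=-17 kN at a=16/5 m (b=L-a=24/5):
  y_2 = -Pbx(L²-b²-x²)/(6LEI)  [x≤a] = -(-17)·(24/5)·(8/5)·(8²-(24/5)²-(8/5)²)/(6·8·200000) = 204/390625 m
Load 3 — point force P=19 kN at a=8/3 m (b=L-a=16/3):
  y_3 = -Pbx(L²-b²-x²)/(6LEI)  [x≤a] = -19·(16/3)·(8/5)·(8²-(16/3)²-(8/5)²)/(6·8·200000) = -17632/31640625 m
Load 4 — uniform load w=4 kN/m over full span:
  y_4 = -wx(L³-2Lx²+x³)/(24EI) = -4·(8/5)·(8³-2·8·(8/5)²+(8/5)³)/(24·200000) = -3712/5859375 m
Superposition: y = Σ y_i = -6507908/3955078125 m ≈ -0.001645 m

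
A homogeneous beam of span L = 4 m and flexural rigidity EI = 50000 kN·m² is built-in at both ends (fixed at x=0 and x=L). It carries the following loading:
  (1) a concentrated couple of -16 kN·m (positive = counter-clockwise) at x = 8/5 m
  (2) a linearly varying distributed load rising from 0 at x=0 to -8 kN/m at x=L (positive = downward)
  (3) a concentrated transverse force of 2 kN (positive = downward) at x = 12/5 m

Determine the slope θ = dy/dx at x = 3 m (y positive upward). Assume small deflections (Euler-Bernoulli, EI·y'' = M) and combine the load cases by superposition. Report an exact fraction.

Load 1 — applied couple M₀=-16 kN·m at a=8/5 m (b=L-a=12/5):
  θ_1 = (R_Ax²/2 - M_Ax - M₀(x-a))/EI  [x>a] with R_A=-144/25, M_A=-48/25 = ((-144/25)·3²/2 - (-48/25)·3 - (-16)·(3-(8/5)))/50000 = 7/156250 rad
Load 2 — triangular load w₀=-8 kN/m (0→w₀ over full span):
  θ_2 = -w₀(2x(L-x)(L-2x)(x+2L)+x²(L-x)²)/(120LEI) = -(-8)·(2·3·(4-3)·(4-2·3)·(3+2·4)+3²·(4-3)²)/(120·4·50000) = -41/1000000 rad
Load 3 — point force P=2 kN at a=12/5 m (b=L-a=8/5):
  θ_3 = Pa²(L-x)(2bL-(3b+a)(L-x))/(2L³EI)  [x>a] = 2·(12/5)²·(4-3)·(2·(8/5)·4-(3·(8/5)+(12/5))·(4-3))/(2·4³·50000) = 63/6250000 rad
Superposition: θ = Σ θ_i = 347/25000000 rad ≈ 0.000014 rad

θ(3) = 347/25000000 rad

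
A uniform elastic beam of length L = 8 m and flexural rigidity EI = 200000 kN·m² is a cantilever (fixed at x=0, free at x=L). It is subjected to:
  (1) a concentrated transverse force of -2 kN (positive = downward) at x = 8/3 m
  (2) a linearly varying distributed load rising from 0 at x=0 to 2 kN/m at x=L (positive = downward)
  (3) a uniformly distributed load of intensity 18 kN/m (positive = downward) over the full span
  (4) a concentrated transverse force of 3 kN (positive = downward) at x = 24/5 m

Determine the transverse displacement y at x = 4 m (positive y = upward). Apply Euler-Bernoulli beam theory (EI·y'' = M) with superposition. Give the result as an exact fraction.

y(4) = -907/50625 m

Load 1 — point force P=-2 kN at a=8/3 m (b=L-a=16/3):
  y_1 = -Pa²(3x-a)/(6EI)  [x>a] = -(-2)·(8/3)²·(3·4-(8/3))/(6·200000) = 28/253125 m
Load 2 — triangular load w₀=2 kN/m (0→w₀ over full span):
  y_2 = (w₀Lx³/12-w₀L²x²/6-w₀x⁵/(120L))/EI = (2·8·4³/12-2·8²·4²/6-2·4⁵/(120·8))/200000 = -121/93750 m
Load 3 — uniform load w=18 kN/m over full span:
  y_3 = -wx²(x²-4Lx+6L²)/(24EI) = -18·4²·(4²-4·8·4+6·8²)/(24·200000) = -51/3125 m
Load 4 — point force P=3 kN at a=24/5 m (b=L-a=16/5):
  y_4 = -Px²(3a-x)/(6EI)  [x≤a] = -3·4²·(3·(24/5)-4)/(6·200000) = -13/31250 m
Superposition: y = Σ y_i = -907/50625 m ≈ -0.017916 m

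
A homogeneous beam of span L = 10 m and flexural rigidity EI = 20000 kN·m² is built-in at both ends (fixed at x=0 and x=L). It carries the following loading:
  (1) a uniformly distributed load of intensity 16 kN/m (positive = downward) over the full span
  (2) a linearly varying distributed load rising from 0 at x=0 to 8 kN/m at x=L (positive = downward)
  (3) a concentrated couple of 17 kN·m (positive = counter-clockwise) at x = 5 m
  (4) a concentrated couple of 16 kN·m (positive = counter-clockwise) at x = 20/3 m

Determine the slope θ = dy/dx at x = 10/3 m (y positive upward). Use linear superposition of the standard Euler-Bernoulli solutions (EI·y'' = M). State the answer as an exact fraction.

Load 1 — uniform load w=16 kN/m over full span:
  θ_1 = -wx(L-x)(L-2x)/(12EI) = -16·(10/3)·(10-(10/3))·(10-2·(10/3))/(12·20000) = -2/405 rad
Load 2 — triangular load w₀=8 kN/m (0→w₀ over full span):
  θ_2 = -w₀(2x(L-x)(L-2x)(x+2L)+x²(L-x)²)/(120LEI) = -8·(2·(10/3)·(10-(10/3))·(10-2·(10/3))·((10/3)+2·10)+(10/3)²·(10-(10/3))²)/(120·10·20000) = -8/6075 rad
Load 3 — applied couple M₀=17 kN·m at a=5 m (b=L-a=5):
  θ_3 = (R_Ax²/2 - M_Ax)/EI  [x≤a] with R_A=51/20, M_A=17/4 = ((51/20)·(10/3)²/2 - (17/4)·(10/3))/20000 = 0 rad
Load 4 — applied couple M₀=16 kN·m at a=20/3 m (b=L-a=10/3):
  θ_4 = (R_Ax²/2 - M_Ax)/EI  [x≤a] with R_A=32/15, M_A=16/3 = ((32/15)·(10/3)²/2 - (16/3)·(10/3))/20000 = -1/3375 rad
Superposition: θ = Σ θ_i = -199/30375 rad ≈ -0.006551 rad

θ(10/3) = -199/30375 rad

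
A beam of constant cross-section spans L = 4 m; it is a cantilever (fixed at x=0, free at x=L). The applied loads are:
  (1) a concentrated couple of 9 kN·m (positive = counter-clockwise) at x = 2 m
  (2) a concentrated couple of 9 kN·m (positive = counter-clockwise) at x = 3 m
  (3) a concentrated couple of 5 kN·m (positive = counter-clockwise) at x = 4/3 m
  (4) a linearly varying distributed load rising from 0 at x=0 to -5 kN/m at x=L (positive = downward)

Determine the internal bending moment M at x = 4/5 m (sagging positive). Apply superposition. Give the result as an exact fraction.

M(4/5) = 3133/75 kN·m

Load 1 — applied couple M₀=9 kN·m at a=2 m (b=L-a=2):
  M_1 = M₀  [x≤a] = 9 = 9 kN·m
Load 2 — applied couple M₀=9 kN·m at a=3 m (b=L-a=1):
  M_2 = M₀  [x≤a] = 9 = 9 kN·m
Load 3 — applied couple M₀=5 kN·m at a=4/3 m (b=L-a=8/3):
  M_3 = M₀  [x≤a] = 5 = 5 kN·m
Load 4 — triangular load w₀=-5 kN/m (0→w₀ over full span):
  M_4 = w₀Lx/2 - w₀L²/3 - w₀x³/(6L) = (-5)·4·(4/5)/2 - (-5)·4²/3 - (-5)·(4/5)³/(6·4) = 1408/75 kN·m
Superposition: M = Σ M_i = 3133/75 kN·m ≈ 41.773333 kN·m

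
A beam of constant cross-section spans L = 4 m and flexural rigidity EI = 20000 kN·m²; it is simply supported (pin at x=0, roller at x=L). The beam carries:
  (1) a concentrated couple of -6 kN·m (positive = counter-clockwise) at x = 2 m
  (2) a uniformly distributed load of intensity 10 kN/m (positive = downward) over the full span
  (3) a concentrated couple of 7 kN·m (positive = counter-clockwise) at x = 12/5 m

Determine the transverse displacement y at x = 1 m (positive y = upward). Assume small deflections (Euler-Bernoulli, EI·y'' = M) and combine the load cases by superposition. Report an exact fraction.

y(1) = -5027/4000000 m

Load 1 — applied couple M₀=-6 kN·m at a=2 m (b=L-a=2):
  y_1 = (M₀x³/(6L)+C₁x)/EI  [x≤a] with C₁=M₀(3b²-L²)/(6L)=1 = ((-6)·1³/(6·4)+1·1)/20000 = 3/80000 m
Load 2 — uniform load w=10 kN/m over full span:
  y_2 = -wx(L³-2Lx²+x³)/(24EI) = -10·1·(4³-2·4·1²+1³)/(24·20000) = -19/16000 m
Load 3 — applied couple M₀=7 kN·m at a=12/5 m (b=L-a=8/5):
  y_3 = (M₀x³/(6L)+C₁x)/EI  [x≤a] with C₁=M₀(3b²-L²)/(6L)=-182/75 = (7·1³/(6·4)+(-182/75)·1)/20000 = -427/4000000 m
Superposition: y = Σ y_i = -5027/4000000 m ≈ -0.001257 m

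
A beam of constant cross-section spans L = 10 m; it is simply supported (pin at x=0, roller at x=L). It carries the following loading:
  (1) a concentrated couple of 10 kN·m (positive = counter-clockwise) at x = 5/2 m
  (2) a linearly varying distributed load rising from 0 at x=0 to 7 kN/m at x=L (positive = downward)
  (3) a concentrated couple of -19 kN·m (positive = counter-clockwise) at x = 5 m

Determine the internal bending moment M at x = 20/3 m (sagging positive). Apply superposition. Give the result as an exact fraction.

M(20/3) = 3743/81 kN·m

Load 1 — applied couple M₀=10 kN·m at a=5/2 m (b=L-a=15/2):
  M_1 = M₀x/L - M₀  [x>a] = 10·(20/3)/10 - 10 = -10/3 kN·m
Load 2 — triangular load w₀=7 kN/m (0→w₀ over full span):
  M_2 = w₀Lx/6 - w₀x³/(6L) = 7·10·(20/3)/6 - 7·(20/3)³/(6·10) = 3500/81 kN·m
Load 3 — applied couple M₀=-19 kN·m at a=5 m (b=L-a=5):
  M_3 = M₀x/L - M₀  [x>a] = (-19)·(20/3)/10 - (-19) = 19/3 kN·m
Superposition: M = Σ M_i = 3743/81 kN·m ≈ 46.209877 kN·m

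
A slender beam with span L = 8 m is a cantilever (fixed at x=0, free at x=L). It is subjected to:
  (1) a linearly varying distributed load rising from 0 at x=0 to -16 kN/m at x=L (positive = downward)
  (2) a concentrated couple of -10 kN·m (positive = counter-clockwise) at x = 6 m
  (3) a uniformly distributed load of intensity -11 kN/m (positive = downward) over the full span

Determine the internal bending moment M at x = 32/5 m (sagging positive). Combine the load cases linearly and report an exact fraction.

Load 1 — triangular load w₀=-16 kN/m (0→w₀ over full span):
  M_1 = w₀Lx/2 - w₀L²/3 - w₀x³/(6L) = (-16)·8·(32/5)/2 - (-16)·8²/3 - (-16)·(32/5)³/(6·8) = 7168/375 kN·m
Load 2 — applied couple M₀=-10 kN·m at a=6 m (b=L-a=2):
  M_2 = 0  [x>a] = 0 kN·m
Load 3 — uniform load w=-11 kN/m over full span:
  M_3 = -w(L-x)²/2 = -(-11)·(8-(32/5))²/2 = 352/25 kN·m
Superposition: M = Σ M_i = 12448/375 kN·m ≈ 33.194667 kN·m

M(32/5) = 12448/375 kN·m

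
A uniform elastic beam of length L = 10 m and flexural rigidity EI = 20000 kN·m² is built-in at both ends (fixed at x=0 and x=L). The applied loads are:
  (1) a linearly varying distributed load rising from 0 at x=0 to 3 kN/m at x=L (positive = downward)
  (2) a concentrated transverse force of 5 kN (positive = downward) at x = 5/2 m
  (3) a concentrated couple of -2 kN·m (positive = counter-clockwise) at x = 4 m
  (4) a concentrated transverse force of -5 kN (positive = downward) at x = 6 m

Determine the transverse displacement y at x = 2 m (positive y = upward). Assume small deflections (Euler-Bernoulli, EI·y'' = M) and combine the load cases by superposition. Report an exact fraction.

Load 1 — triangular load w₀=3 kN/m (0→w₀ over full span):
  y_1 = -w₀x²(L-x)²(x+2L)/(120LEI) = -3·2²·(10-2)²·(2+2·10)/(120·10·20000) = -11/15625 m
Load 2 — point force P=5 kN at a=5/2 m (b=L-a=15/2):
  y_2 = -Pb²x²(3aL-(3a+b)x)/(6L³EI)  [x≤a] = -5·(15/2)²·2²·(3·(5/2)·10-(3·(5/2)+(15/2))·2)/(6·10³·20000) = -27/64000 m
Load 3 — applied couple M₀=-2 kN·m at a=4 m (b=L-a=6):
  y_3 = (R_Ax³/6 - M_Ax²/2)/EI  [x≤a] with R_A=-36/125, M_A=-6/25 = ((-36/125)·2³/6 - (-6/25)·2²/2)/20000 = 3/625000 m
Load 4 — point force P=-5 kN at a=6 m (b=L-a=4):
  y_4 = -Pb²x²(3aL-(3a+b)x)/(6L³EI)  [x≤a] = -(-5)·4²·2²·(3·6·10-(3·6+4)·2)/(6·10³·20000) = 17/46875 m
Superposition: y = Σ y_i = -91009/120000000 m ≈ -0.000758 m

y(2) = -91009/120000000 m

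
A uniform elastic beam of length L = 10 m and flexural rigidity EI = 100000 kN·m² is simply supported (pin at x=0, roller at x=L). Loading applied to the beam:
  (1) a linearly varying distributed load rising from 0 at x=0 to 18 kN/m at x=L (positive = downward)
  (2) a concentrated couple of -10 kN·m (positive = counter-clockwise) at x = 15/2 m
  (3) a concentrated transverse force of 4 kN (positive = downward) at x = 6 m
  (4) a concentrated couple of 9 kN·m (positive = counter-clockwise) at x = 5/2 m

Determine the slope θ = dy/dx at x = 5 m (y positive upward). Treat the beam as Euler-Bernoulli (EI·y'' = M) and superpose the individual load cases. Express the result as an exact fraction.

Load 1 — triangular load w₀=18 kN/m (0→w₀ over full span):
  θ_1 = -w₀(7L⁴-30L²x²+15x⁴)/(360LEI) = -18·(7·10⁴-30·10²·5²+15·5⁴)/(360·10·100000) = -7/32000 rad
Load 2 — applied couple M₀=-10 kN·m at a=15/2 m (b=L-a=5/2):
  θ_2 = (M₀x²/(2L)+C₁)/EI  [x≤a] with C₁=M₀(3b²-L²)/(6L)=325/24 = ((-10)·5²/(2·10)+(325/24))/100000 = 1/96000 rad
Load 3 — point force P=4 kN at a=6 m (b=L-a=4):
  θ_3 = -Pb(L²-b²-3x²)/(6LEI)  [x≤a] = -4·4·(10²-4²-3·5²)/(6·10·100000) = -3/125000 rad
Load 4 — applied couple M₀=9 kN·m at a=5/2 m (b=L-a=15/2):
  θ_4 = (M₀x²/(2L)-M₀(x-a)+C₁)/EI  [x>a] with C₁=M₀(3b²-L²)/(6L)=165/16 = (9·5²/(2·10)-9·(5-(5/2))+(165/16))/100000 = -3/320000 rad
Superposition: θ = Σ θ_i = -5801/24000000 rad ≈ -0.000242 rad

θ(5) = -5801/24000000 rad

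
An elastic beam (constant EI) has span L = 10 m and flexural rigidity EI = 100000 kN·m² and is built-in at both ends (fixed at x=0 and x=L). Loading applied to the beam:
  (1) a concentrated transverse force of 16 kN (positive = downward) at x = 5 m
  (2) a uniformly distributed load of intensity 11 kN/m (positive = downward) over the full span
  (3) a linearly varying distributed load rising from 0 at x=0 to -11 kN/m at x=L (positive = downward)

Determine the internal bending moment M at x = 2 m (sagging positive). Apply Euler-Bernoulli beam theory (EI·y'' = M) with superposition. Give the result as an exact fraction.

M(2) = -38/15 kN·m

Load 1 — point force P=16 kN at a=5 m (b=L-a=5):
  M_1 = Pb²(3a+b)x/L³ - Pab²/L²  [x≤a] = 16·5²·(3·5+5)·2/10³ - 16·5·5²/10² = -4 kN·m
Load 2 — uniform load w=11 kN/m over full span:
  M_2 = wLx/2 - wL²/12 - wx²/2 = 11·10·2/2 - 11·10²/12 - 11·2²/2 = -11/3 kN·m
Load 3 — triangular load w₀=-11 kN/m (0→w₀ over full span):
  M_3 = 3w₀Lx/20 - w₀L²/30 - w₀x³/(6L) = 3·(-11)·10·2/20 - (-11)·10²/30 - (-11)·2³/(6·10) = 77/15 kN·m
Superposition: M = Σ M_i = -38/15 kN·m ≈ -2.533333 kN·m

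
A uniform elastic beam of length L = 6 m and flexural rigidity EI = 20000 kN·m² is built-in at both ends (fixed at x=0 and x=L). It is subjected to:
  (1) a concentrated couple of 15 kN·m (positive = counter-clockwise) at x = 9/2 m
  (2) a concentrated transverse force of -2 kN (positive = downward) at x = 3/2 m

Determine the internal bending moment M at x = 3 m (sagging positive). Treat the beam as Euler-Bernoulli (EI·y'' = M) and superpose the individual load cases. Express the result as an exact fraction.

Load 1 — applied couple M₀=15 kN·m at a=9/2 m (b=L-a=3/2):
  M_1 = R_Ax - M_A  [x≤a] with R_A=45/16, M_A=75/16 = (45/16)·3 - (75/16) = 15/4 kN·m
Load 2 — point force P=-2 kN at a=3/2 m (b=L-a=9/2):
  M_2 = Pa²(a+3b)(L-x)/L³ - Pa²b/L²  [x>a] = (-2)·(3/2)²·((3/2)+3·(9/2))·(6-3)/6³ - (-2)·(3/2)²·(9/2)/6² = -3/8 kN·m
Superposition: M = Σ M_i = 27/8 kN·m ≈ 3.375000 kN·m

M(3) = 27/8 kN·m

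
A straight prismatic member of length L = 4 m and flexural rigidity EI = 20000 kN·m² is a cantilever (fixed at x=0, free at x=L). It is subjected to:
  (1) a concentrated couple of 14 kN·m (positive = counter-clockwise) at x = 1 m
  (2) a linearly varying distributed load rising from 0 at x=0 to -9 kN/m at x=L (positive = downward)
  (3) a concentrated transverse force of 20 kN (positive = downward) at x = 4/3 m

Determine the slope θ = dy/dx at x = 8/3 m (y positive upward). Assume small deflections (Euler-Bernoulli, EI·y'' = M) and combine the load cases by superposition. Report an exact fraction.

θ(8/3) = 877/270000 rad

Load 1 — applied couple M₀=14 kN·m at a=1 m (b=L-a=3):
  θ_1 = M₀a/EI  [x>a] = 14·1/20000 = 7/10000 rad
Load 2 — triangular load w₀=-9 kN/m (0→w₀ over full span):
  θ_2 = (w₀Lx²/4-w₀L²x/3-w₀x⁴/(24L))/EI = ((-9)·4·(8/3)²/4-(-9)·4²·(8/3)/3-(-9)·(8/3)⁴/(24·4))/20000 = 58/16875 rad
Load 3 — point force P=20 kN at a=4/3 m (b=L-a=8/3):
  θ_3 = -Pa²/(2EI)  [x>a] = -20·(4/3)²/(2·20000) = -1/1125 rad
Superposition: θ = Σ θ_i = 877/270000 rad ≈ 0.003248 rad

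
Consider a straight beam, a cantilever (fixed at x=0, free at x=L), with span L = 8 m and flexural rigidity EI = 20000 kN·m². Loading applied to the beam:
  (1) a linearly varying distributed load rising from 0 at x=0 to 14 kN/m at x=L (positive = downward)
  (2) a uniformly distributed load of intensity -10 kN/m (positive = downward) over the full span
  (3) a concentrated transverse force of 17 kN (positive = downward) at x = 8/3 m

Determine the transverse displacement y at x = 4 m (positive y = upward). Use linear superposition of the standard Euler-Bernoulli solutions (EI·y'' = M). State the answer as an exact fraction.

y(4) = -2299/253125 m

Load 1 — triangular load w₀=14 kN/m (0→w₀ over full span):
  y_1 = (w₀Lx³/12-w₀L²x²/6-w₀x⁵/(120L))/EI = (14·8·4³/12-14·8²·4²/6-14·4⁵/(120·8))/20000 = -847/9375 m
Load 2 — uniform load w=-10 kN/m over full span:
  y_2 = -wx²(x²-4Lx+6L²)/(24EI) = -(-10)·4²·(4²-4·8·4+6·8²)/(24·20000) = 34/375 m
Load 3 — point force P=17 kN at a=8/3 m (b=L-a=16/3):
  y_3 = -Pa²(3x-a)/(6EI)  [x>a] = -17·(8/3)²·(3·4-(8/3))/(6·20000) = -476/50625 m
Superposition: y = Σ y_i = -2299/253125 m ≈ -0.009082 m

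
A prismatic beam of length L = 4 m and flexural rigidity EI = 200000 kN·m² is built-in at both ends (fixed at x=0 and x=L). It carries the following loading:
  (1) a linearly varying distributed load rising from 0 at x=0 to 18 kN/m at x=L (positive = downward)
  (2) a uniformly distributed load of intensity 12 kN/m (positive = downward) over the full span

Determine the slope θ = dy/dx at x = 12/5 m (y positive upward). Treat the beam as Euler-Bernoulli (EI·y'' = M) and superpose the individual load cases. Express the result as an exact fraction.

Load 1 — triangular load w₀=18 kN/m (0→w₀ over full span):
  θ_1 = -w₀(2x(L-x)(L-2x)(x+2L)+x²(L-x)²)/(120LEI) = -18·(2·(12/5)·(4-(12/5))·(4-2·(12/5))·((12/5)+2·4)+(12/5)²·(4-(12/5))²)/(120·4·200000) = 18/1953125 rad
Load 2 — uniform load w=12 kN/m over full span:
  θ_2 = -wx(L-x)(L-2x)/(12EI) = -12·(12/5)·(4-(12/5))·(4-2·(12/5))/(12·200000) = 6/390625 rad
Superposition: θ = Σ θ_i = 48/1953125 rad ≈ 0.000025 rad

θ(12/5) = 48/1953125 rad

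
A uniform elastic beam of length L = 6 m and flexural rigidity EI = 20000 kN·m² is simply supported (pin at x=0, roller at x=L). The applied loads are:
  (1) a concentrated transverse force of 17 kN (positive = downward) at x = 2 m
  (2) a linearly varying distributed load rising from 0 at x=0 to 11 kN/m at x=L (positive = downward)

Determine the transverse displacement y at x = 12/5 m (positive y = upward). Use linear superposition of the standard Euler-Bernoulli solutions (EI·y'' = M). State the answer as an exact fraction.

Load 1 — point force P=17 kN at a=2 m (b=L-a=4):
  y_1 = -Pa(L-x)(2Lx-a²-x²)/(6LEI)  [x>a] = -17·2·(6-(12/5))·(2·6·(12/5)-2²-(12/5)²)/(6·6·20000) = -2023/625000 m
Load 2 — triangular load w₀=11 kN/m (0→w₀ over full span):
  y_2 = -w₀x(7L⁴-10L²x²+3x⁴)/(360LEI) = -11·(12/5)·(7·6⁴-10·6²·(12/5)²+3·(12/5)⁴)/(360·6·20000) = -338877/78125000 m
Superposition: y = Σ y_i = -73969/9765625 m ≈ -0.007574 m

y(12/5) = -73969/9765625 m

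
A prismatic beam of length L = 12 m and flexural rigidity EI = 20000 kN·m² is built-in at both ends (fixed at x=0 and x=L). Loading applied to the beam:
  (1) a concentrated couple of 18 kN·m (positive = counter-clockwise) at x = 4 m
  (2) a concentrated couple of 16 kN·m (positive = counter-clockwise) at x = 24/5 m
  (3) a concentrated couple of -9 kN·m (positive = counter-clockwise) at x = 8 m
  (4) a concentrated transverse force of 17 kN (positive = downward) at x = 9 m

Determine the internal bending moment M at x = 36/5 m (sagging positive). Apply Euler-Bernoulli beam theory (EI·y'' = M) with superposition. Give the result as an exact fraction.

Load 1 — applied couple M₀=18 kN·m at a=4 m (b=L-a=8):
  M_1 = R_Ax - M_A - M₀  [x>a] with R_A=2, M_A=0 = 2·(36/5) - 0 - 18 = -18/5 kN·m
Load 2 — applied couple M₀=16 kN·m at a=24/5 m (b=L-a=36/5):
  M_2 = R_Ax - M_A - M₀  [x>a] with R_A=48/25, M_A=48/25 = (48/25)·(36/5) - (48/25) - 16 = -512/125 kN·m
Load 3 — applied couple M₀=-9 kN·m at a=8 m (b=L-a=4):
  M_3 = R_Ax - M_A  [x≤a] with R_A=-1, M_A=-3 = (-1)·(36/5) - (-3) = -21/5 kN·m
Load 4 — point force P=17 kN at a=9 m (b=L-a=3):
  M_4 = Pb²(3a+b)x/L³ - Pab²/L²  [x≤a] = 17·3²·(3·9+3)·(36/5)/12³ - 17·9·3²/12² = 153/16 kN·m
Superposition: M = Σ M_i = -4667/2000 kN·m ≈ -2.333500 kN·m

M(36/5) = -4667/2000 kN·m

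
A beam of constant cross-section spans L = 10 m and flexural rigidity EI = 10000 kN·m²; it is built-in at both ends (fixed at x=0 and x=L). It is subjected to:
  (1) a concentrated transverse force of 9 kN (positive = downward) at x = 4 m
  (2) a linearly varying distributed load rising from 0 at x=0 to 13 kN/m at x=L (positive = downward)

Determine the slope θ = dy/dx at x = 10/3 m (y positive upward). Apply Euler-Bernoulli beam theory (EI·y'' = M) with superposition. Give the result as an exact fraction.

Load 1 — point force P=9 kN at a=4 m (b=L-a=6):
  θ_1 = -Pb²x(2aL-(3a+b)x)/(2L³EI)  [x≤a] = -9·6²·(10/3)·(2·4·10-(3·4+6)·(10/3))/(2·10³·10000) = -27/25000 rad
Load 2 — triangular load w₀=13 kN/m (0→w₀ over full span):
  θ_2 = -w₀(2x(L-x)(L-2x)(x+2L)+x²(L-x)²)/(120LEI) = -13·(2·(10/3)·(10-(10/3))·(10-2·(10/3))·((10/3)+2·10)+(10/3)²·(10-(10/3))²)/(120·10·10000) = -26/6075 rad
Superposition: θ = Σ θ_i = -32561/6075000 rad ≈ -0.005360 rad

θ(10/3) = -32561/6075000 rad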